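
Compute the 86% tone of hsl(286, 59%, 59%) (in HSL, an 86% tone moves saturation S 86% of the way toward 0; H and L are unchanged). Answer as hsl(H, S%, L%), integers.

hsl(286, 8%, 59%)

S moves 86% from 59 toward 0: 59 − 50.74 = 8.26 → 8.
H and L are unchanged.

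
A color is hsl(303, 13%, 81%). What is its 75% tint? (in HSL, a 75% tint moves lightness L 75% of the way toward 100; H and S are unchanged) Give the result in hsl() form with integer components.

hsl(303, 13%, 95%)

L moves 75% from 81 toward 100: 81 + 14.25 = 95.25 → 95.
H and S are unchanged.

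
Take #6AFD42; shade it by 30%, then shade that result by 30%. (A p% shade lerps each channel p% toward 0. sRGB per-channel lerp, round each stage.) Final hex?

#347C20

#6AFD42 is rgb(106, 253, 66).
Per channel, c → c + 0.3(0 − c):
  R: 106 − 31.8 = 74.2 → 74
  G: 253 − 75.9 = 177.1 → 177
  B: 66 − 19.8 = 46.2 → 46
After the shade: rgb(74, 177, 46) = #4AB12E.
A 30% shade moves each channel 30% toward 0:
  R: 74 + 0.3×(0−74) = 74 − 22.2 = 51.8 → 52
  G: 177 − 53.1 = 123.9 → 124
  B: 46 − 13.8 = 32.2 → 32
rgb(52, 124, 32) = #347C20.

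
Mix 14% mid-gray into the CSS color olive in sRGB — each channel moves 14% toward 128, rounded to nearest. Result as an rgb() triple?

CSS olive is rgb(128, 128, 0).
Per channel, c → c + 0.14(128 − c):
  R: 128 + 0.14×(128−128) = 128 + 0 = 128 → 128
  G: 128 + 0.14×(128−128) = 128 + 0 = 128 → 128
  B: 0 + 17.92 = 17.92 → 18

rgb(128, 128, 18)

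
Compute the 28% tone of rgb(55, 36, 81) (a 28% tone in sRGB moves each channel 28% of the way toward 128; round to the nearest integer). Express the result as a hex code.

#4B3E5E

Per channel, c → c + 0.28(128 − c):
  R: 55 + 0.28×(128−55) = 55 + 20.44 = 75.44 → 75
  G: 36 + 25.76 = 61.76 → 62
  B: 81 + 0.28×(128−81) = 81 + 13.16 = 94.16 → 94
rgb(75, 62, 94) = #4B3E5E.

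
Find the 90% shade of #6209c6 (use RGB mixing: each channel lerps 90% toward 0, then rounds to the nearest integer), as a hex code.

#6209c6 is rgb(98, 9, 198).
Lerp each channel 90% toward 0:
  R: 98 + 0.9×(0−98) = 98 − 88.2 = 9.8 → 10
  G: 9 − 8.1 = 0.9 → 1
  B: 198 − 178.2 = 19.8 → 20
rgb(10, 1, 20) = #0a0114.

#0a0114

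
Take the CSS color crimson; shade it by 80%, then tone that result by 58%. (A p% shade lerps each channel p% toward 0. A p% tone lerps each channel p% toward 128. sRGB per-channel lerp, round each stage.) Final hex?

CSS crimson is rgb(220, 20, 60).
Per channel, c → c + 0.8(0 − c):
  R: 220 + 0.8×(0−220) = 220 − 176 = 44 → 44
  G: 20 + 0.8×(0−20) = 20 − 16 = 4 → 4
  B: 60 − 48 = 12 → 12
After the shade: rgb(44, 4, 12) = #2c040c.
Per channel, c → c + 0.58(128 − c):
  R: 44 + 0.58×(128−44) = 44 + 48.72 = 92.72 → 93
  G: 4 + 71.92 = 75.92 → 76
  B: 12 + 0.58×(128−12) = 12 + 67.28 = 79.28 → 79
rgb(93, 76, 79) = #5d4c4f.

#5d4c4f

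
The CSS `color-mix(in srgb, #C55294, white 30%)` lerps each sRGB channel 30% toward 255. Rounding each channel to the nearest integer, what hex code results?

#D686B4

#C55294 is rgb(197, 82, 148).
A 30% tint moves each channel 30% toward 255:
  R: 197 + 0.3×(255−197) = 197 + 17.4 = 214.4 → 214
  G: 82 + 51.9 = 133.9 → 134
  B: 148 + 0.3×(255−148) = 148 + 32.1 = 180.1 → 180
rgb(214, 134, 180) = #D686B4.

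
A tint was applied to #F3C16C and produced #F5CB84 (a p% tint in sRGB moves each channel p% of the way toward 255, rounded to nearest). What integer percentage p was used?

#F3C16C is rgb(243, 193, 108); #F5CB84 is rgb(245, 203, 132).
On the B channel (widest range): 132 ≈ 108 + (p/100)(255 − 108), so p ≈ 100×(132 − 108)/(255 − 108) = 2400/147 = 16.33.
p = 16 reproduces all three channels after rounding.

16%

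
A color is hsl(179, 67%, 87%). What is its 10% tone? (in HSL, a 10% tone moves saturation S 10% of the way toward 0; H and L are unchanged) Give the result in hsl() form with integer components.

S moves 10% from 67 toward 0: 67 − 6.7 = 60.3 → 60.
H and L are unchanged.

hsl(179, 60%, 87%)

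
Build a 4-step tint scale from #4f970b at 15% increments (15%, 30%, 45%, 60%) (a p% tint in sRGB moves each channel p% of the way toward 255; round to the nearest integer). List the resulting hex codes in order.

#69a730, #84b654, #9ec679, #b9d59d

#4f970b is rgb(79, 151, 11).
15%: (79 + 26.4 = 105.4→105, 151 + 15.6 = 166.6→167, 11 + 36.6 = 47.6→48) → #69a730
30%: (79 + 52.8 = 131.8→132, 151 + 31.2 = 182.2→182, 11 + 73.2 = 84.2→84) → #84b654
45%: (79 + 79.2 = 158.2→158, 151 + 46.8 = 197.8→198, 11 + 109.8 = 120.8→121) → #9ec679
60%: (79 + 105.6 = 184.6→185, 151 + 62.4 = 213.4→213, 11 + 146.4 = 157.4→157) → #b9d59d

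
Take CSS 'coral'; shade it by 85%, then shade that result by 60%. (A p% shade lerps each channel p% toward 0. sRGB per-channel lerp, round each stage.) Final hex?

#0F0805

CSS coral is rgb(255, 127, 80).
Per channel, c → c + 0.85(0 − c):
  R: 255 + 0.85×(0−255) = 255 − 216.75 = 38.25 → 38
  G: 127 + 0.85×(0−127) = 127 − 107.95 = 19.05 → 19
  B: 80 − 68 = 12 → 12
After the shade: rgb(38, 19, 12) = #26130C.
A 60% shade moves each channel 60% toward 0:
  R: 38 + 0.6×(0−38) = 38 − 22.8 = 15.2 → 15
  G: 19 + 0.6×(0−19) = 19 − 11.4 = 7.6 → 8
  B: 12 + 0.6×(0−12) = 12 − 7.2 = 4.8 → 5
rgb(15, 8, 5) = #0F0805.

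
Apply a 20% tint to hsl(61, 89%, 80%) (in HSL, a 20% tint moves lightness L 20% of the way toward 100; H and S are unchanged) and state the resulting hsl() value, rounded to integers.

hsl(61, 89%, 84%)

L moves 20% from 80 toward 100: 80 + 4 = 84 → 84.
H and S are unchanged.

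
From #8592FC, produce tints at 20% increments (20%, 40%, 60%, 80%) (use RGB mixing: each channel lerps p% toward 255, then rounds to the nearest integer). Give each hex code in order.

#8592FC is rgb(133, 146, 252).
20%: (133 + 24.4 = 157.4→157, 146 + 21.8 = 167.8→168, 252 + 0.6 = 252.6→253) → #9DA8FD
40%: (133 + 48.8 = 181.8→182, 146 + 43.6 = 189.6→190, 252 + 1.2 = 253.2→253) → #B6BEFD
60%: (133 + 73.2 = 206.2→206, 146 + 65.4 = 211.4→211, 252 + 1.8 = 253.8→254) → #CED3FE
80%: (133 + 97.6 = 230.6→231, 146 + 87.2 = 233.2→233, 252 + 2.4 = 254.4→254) → #E7E9FE

#9DA8FD, #B6BEFD, #CED3FE, #E7E9FE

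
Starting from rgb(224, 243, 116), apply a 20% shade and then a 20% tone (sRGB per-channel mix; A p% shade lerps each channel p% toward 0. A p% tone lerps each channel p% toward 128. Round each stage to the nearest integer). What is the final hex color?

A 20% shade moves each channel 20% toward 0:
  R: 224 − 44.8 = 179.2 → 179
  G: 243 − 48.6 = 194.4 → 194
  B: 116 + 0.2×(0−116) = 116 − 23.2 = 92.8 → 93
After the shade: rgb(179, 194, 93) = #B3C25D.
Lerp each channel 20% toward 128:
  R: 179 + 0.2×(128−179) = 179 − 10.2 = 168.8 → 169
  G: 194 − 13.2 = 180.8 → 181
  B: 93 + 0.2×(128−93) = 93 + 7 = 100 → 100
rgb(169, 181, 100) = #A9B564.

#A9B564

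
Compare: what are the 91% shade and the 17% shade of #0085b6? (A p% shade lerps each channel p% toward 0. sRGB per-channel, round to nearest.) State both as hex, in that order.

#000c10, #006e97

#0085b6 is rgb(0, 133, 182).
91% shade:
  R: 0 + 0.91×(0−0) = 0 + 0 = 0 → 0
  G: 133 + 0.91×(0−133) = 133 − 121.03 = 11.97 → 12
  B: 182 − 165.62 = 16.38 → 16
  → #000c10
17% shade:
  R: 0 + 0 = 0 → 0
  G: 133 + 0.17×(0−133) = 133 − 22.61 = 110.39 → 110
  B: 182 + 0.17×(0−182) = 182 − 30.94 = 151.06 → 151
  → #006e97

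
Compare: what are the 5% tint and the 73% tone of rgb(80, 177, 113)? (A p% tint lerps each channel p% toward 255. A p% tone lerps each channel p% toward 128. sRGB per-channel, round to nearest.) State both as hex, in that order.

5% tint:
  R: 80 + 0.05×(255−80) = 80 + 8.75 = 88.75 → 89
  G: 177 + 0.05×(255−177) = 177 + 3.9 = 180.9 → 181
  B: 113 + 0.05×(255−113) = 113 + 7.1 = 120.1 → 120
  → #59B578
73% tone:
  R: 80 + 35.04 = 115.04 → 115
  G: 177 − 35.77 = 141.23 → 141
  B: 113 + 0.73×(128−113) = 113 + 10.95 = 123.95 → 124
  → #738D7C

#59B578, #738D7C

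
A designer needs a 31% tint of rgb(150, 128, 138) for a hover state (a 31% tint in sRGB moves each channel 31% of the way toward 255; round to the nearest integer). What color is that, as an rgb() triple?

rgb(183, 167, 174)

A 31% tint moves each channel 31% toward 255:
  R: 150 + 32.55 = 182.55 → 183
  G: 128 + 39.37 = 167.37 → 167
  B: 138 + 0.31×(255−138) = 138 + 36.27 = 174.27 → 174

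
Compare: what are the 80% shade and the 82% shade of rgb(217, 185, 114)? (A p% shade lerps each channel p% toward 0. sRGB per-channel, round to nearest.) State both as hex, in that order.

#2B2517, #272115

80% shade:
  R: 217 − 173.6 = 43.4 → 43
  G: 185 + 0.8×(0−185) = 185 − 148 = 37 → 37
  B: 114 + 0.8×(0−114) = 114 − 91.2 = 22.8 → 23
  → #2B2517
82% shade:
  R: 217 − 177.94 = 39.06 → 39
  G: 185 + 0.82×(0−185) = 185 − 151.7 = 33.3 → 33
  B: 114 − 93.48 = 20.52 → 21
  → #272115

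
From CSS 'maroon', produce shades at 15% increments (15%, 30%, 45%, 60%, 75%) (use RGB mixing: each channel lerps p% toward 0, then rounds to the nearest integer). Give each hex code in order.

#6D0000, #5A0000, #460000, #330000, #200000

CSS maroon is rgb(128, 0, 0).
15%: (128 − 19.2 = 108.8→109, 0→0, 0→0) → #6D0000
30%: (128 − 38.4 = 89.6→90, 0→0, 0→0) → #5A0000
45%: (128 − 57.6 = 70.4→70, 0→0, 0→0) → #460000
60%: (128 − 76.8 = 51.2→51, 0→0, 0→0) → #330000
75%: (128 − 96 = 32→32, 0→0, 0→0) → #200000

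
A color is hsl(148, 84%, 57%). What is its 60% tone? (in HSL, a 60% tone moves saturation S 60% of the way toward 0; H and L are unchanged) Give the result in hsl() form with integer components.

S moves 60% from 84 toward 0: 84 − 50.4 = 33.6 → 34.
H and L are unchanged.

hsl(148, 34%, 57%)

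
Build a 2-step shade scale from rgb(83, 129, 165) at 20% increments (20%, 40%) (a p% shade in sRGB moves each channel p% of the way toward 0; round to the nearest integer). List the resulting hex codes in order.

#426784, #324d63

20%: (83 − 16.6 = 66.4→66, 129 − 25.8 = 103.2→103, 165 − 33 = 132→132) → #426784
40%: (83 − 33.2 = 49.8→50, 129 − 51.6 = 77.4→77, 165 − 66 = 99→99) → #324d63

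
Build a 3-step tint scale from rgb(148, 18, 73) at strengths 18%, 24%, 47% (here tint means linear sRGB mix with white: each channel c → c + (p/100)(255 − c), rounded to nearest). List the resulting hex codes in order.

18%: (148 + 19.26 = 167.26→167, 18 + 42.66 = 60.66→61, 73 + 32.76 = 105.76→106) → #a73d6a
24%: (148 + 25.68 = 173.68→174, 18 + 56.88 = 74.88→75, 73 + 43.68 = 116.68→117) → #ae4b75
47%: (148 + 50.29 = 198.29→198, 18 + 111.39 = 129.39→129, 73 + 85.54 = 158.54→159) → #c6819f

#a73d6a, #ae4b75, #c6819f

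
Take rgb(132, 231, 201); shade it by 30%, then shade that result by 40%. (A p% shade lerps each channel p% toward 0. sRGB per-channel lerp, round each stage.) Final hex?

Per channel, c → c + 0.3(0 − c):
  R: 132 − 39.6 = 92.4 → 92
  G: 231 + 0.3×(0−231) = 231 − 69.3 = 161.7 → 162
  B: 201 + 0.3×(0−201) = 201 − 60.3 = 140.7 → 141
After the shade: rgb(92, 162, 141) = #5CA28D.
Per channel, c → c + 0.4(0 − c):
  R: 92 + 0.4×(0−92) = 92 − 36.8 = 55.2 → 55
  G: 162 + 0.4×(0−162) = 162 − 64.8 = 97.2 → 97
  B: 141 − 56.4 = 84.6 → 85
rgb(55, 97, 85) = #376155.

#376155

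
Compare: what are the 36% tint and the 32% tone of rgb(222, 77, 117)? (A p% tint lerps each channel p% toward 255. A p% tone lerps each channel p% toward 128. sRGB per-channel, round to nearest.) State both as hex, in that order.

#EA8DA7, #C05D79

36% tint:
  R: 222 + 11.88 = 233.88 → 234
  G: 77 + 64.08 = 141.08 → 141
  B: 117 + 49.68 = 166.68 → 167
  → #EA8DA7
32% tone:
  R: 222 + 0.32×(128−222) = 222 − 30.08 = 191.92 → 192
  G: 77 + 0.32×(128−77) = 77 + 16.32 = 93.32 → 93
  B: 117 + 0.32×(128−117) = 117 + 3.52 = 120.52 → 121
  → #C05D79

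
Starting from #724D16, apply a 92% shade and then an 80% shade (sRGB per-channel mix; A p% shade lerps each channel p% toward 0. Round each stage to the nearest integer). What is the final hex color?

#724D16 is rgb(114, 77, 22).
Per channel, c → c + 0.92(0 − c):
  R: 114 − 104.88 = 9.12 → 9
  G: 77 + 0.92×(0−77) = 77 − 70.84 = 6.16 → 6
  B: 22 + 0.92×(0−22) = 22 − 20.24 = 1.76 → 2
After the shade: rgb(9, 6, 2) = #090602.
An 80% shade moves each channel 80% toward 0:
  R: 9 + 0.8×(0−9) = 9 − 7.2 = 1.8 → 2
  G: 6 − 4.8 = 1.2 → 1
  B: 2 − 1.6 = 0.4 → 0
rgb(2, 1, 0) = #020100.

#020100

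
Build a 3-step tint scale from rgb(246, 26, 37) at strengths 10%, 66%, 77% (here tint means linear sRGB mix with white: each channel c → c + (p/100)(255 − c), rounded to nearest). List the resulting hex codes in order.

#F7313B, #FCB1B5, #FDCACD

10%: (246 + 0.9 = 246.9→247, 26 + 22.9 = 48.9→49, 37 + 21.8 = 58.8→59) → #F7313B
66%: (246 + 5.94 = 251.94→252, 26 + 151.14 = 177.14→177, 37 + 143.88 = 180.88→181) → #FCB1B5
77%: (246 + 6.93 = 252.93→253, 26 + 176.33 = 202.33→202, 37 + 167.86 = 204.86→205) → #FDCACD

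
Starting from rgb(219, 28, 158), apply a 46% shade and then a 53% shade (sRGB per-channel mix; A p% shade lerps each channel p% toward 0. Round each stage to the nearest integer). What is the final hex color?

Lerp each channel 46% toward 0:
  R: 219 + 0.46×(0−219) = 219 − 100.74 = 118.26 → 118
  G: 28 + 0.46×(0−28) = 28 − 12.88 = 15.12 → 15
  B: 158 + 0.46×(0−158) = 158 − 72.68 = 85.32 → 85
After the shade: rgb(118, 15, 85) = #760f55.
Lerp each channel 53% toward 0:
  R: 118 + 0.53×(0−118) = 118 − 62.54 = 55.46 → 55
  G: 15 − 7.95 = 7.05 → 7
  B: 85 + 0.53×(0−85) = 85 − 45.05 = 39.95 → 40
rgb(55, 7, 40) = #370728.

#370728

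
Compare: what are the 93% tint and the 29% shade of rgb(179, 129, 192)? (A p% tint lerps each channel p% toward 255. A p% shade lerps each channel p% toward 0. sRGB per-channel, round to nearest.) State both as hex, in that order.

93% tint:
  R: 179 + 0.93×(255−179) = 179 + 70.68 = 249.68 → 250
  G: 129 + 0.93×(255−129) = 129 + 117.18 = 246.18 → 246
  B: 192 + 0.93×(255−192) = 192 + 58.59 = 250.59 → 251
  → #FAF6FB
29% shade:
  R: 179 + 0.29×(0−179) = 179 − 51.91 = 127.09 → 127
  G: 129 − 37.41 = 91.59 → 92
  B: 192 − 55.68 = 136.32 → 136
  → #7F5C88

#FAF6FB, #7F5C88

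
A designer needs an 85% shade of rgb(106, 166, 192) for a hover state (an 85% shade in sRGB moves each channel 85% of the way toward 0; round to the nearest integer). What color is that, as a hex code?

Per channel, c → c + 0.85(0 − c):
  R: 106 + 0.85×(0−106) = 106 − 90.1 = 15.9 → 16
  G: 166 + 0.85×(0−166) = 166 − 141.1 = 24.9 → 25
  B: 192 + 0.85×(0−192) = 192 − 163.2 = 28.8 → 29
rgb(16, 25, 29) = #10191D.

#10191D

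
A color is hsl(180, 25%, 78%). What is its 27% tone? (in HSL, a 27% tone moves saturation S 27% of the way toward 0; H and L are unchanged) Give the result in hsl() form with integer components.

S moves 27% from 25 toward 0: 25 − 6.75 = 18.25 → 18.
H and L are unchanged.

hsl(180, 18%, 78%)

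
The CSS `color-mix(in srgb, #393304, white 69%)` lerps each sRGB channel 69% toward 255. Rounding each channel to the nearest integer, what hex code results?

#393304 is rgb(57, 51, 4).
Per channel, c → c + 0.69(255 − c):
  R: 57 + 0.69×(255−57) = 57 + 136.62 = 193.62 → 194
  G: 51 + 140.76 = 191.76 → 192
  B: 4 + 173.19 = 177.19 → 177
rgb(194, 192, 177) = #C2C0B1.

#C2C0B1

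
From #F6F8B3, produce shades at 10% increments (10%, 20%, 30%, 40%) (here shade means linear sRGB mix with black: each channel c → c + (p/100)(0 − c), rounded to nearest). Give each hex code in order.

#F6F8B3 is rgb(246, 248, 179).
10%: (246 − 24.6 = 221.4→221, 248 − 24.8 = 223.2→223, 179 − 17.9 = 161.1→161) → #DDDFA1
20%: (246 − 49.2 = 196.8→197, 248 − 49.6 = 198.4→198, 179 − 35.8 = 143.2→143) → #C5C68F
30%: (246 − 73.8 = 172.2→172, 248 − 74.4 = 173.6→174, 179 − 53.7 = 125.3→125) → #ACAE7D
40%: (246 − 98.4 = 147.6→148, 248 − 99.2 = 148.8→149, 179 − 71.6 = 107.4→107) → #94956B

#DDDFA1, #C5C68F, #ACAE7D, #94956B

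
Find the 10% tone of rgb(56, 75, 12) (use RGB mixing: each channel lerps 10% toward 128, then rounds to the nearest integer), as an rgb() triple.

rgb(63, 80, 24)

A 10% tone moves each channel 10% toward 128:
  R: 56 + 0.1×(128−56) = 56 + 7.2 = 63.2 → 63
  G: 75 + 0.1×(128−75) = 75 + 5.3 = 80.3 → 80
  B: 12 + 0.1×(128−12) = 12 + 11.6 = 23.6 → 24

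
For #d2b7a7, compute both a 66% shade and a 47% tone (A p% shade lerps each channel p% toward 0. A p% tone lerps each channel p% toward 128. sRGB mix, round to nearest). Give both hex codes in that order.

#d2b7a7 is rgb(210, 183, 167).
66% shade:
  R: 210 + 0.66×(0−210) = 210 − 138.6 = 71.4 → 71
  G: 183 − 120.78 = 62.22 → 62
  B: 167 + 0.66×(0−167) = 167 − 110.22 = 56.78 → 57
  → #473e39
47% tone:
  R: 210 − 38.54 = 171.46 → 171
  G: 183 + 0.47×(128−183) = 183 − 25.85 = 157.15 → 157
  B: 167 − 18.33 = 148.67 → 149
  → #ab9d95

#473e39, #ab9d95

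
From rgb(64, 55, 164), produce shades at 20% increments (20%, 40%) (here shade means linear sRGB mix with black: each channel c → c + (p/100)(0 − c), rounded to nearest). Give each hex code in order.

20%: (64 − 12.8 = 51.2→51, 55 − 11 = 44→44, 164 − 32.8 = 131.2→131) → #332c83
40%: (64 − 25.6 = 38.4→38, 55 − 22 = 33→33, 164 − 65.6 = 98.4→98) → #262162

#332c83, #262162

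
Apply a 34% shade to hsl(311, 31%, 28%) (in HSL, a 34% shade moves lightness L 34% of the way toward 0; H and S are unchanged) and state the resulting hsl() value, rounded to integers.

hsl(311, 31%, 18%)

L moves 34% from 28 toward 0: 28 − 9.52 = 18.48 → 18.
H and S are unchanged.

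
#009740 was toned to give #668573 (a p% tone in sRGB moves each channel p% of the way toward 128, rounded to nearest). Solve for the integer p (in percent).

#009740 is rgb(0, 151, 64); #668573 is rgb(102, 133, 115).
On the R channel (widest range): 102 ≈ 0 + (p/100)(128 − 0), so p ≈ 100×(102 − 0)/(128 − 0) = 10200/128 = 79.69.
p = 80 reproduces all three channels after rounding.

80%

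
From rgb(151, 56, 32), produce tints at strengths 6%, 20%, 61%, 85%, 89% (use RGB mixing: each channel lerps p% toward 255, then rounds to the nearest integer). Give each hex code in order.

#9d442d, #ac604d, #d6b1a8, #efe1de, #f4e9e6

6%: (151 + 6.24 = 157.24→157, 56 + 11.94 = 67.94→68, 32 + 13.38 = 45.38→45) → #9d442d
20%: (151 + 20.8 = 171.8→172, 56 + 39.8 = 95.8→96, 32 + 44.6 = 76.6→77) → #ac604d
61%: (151 + 63.44 = 214.44→214, 56 + 121.39 = 177.39→177, 32 + 136.03 = 168.03→168) → #d6b1a8
85%: (151 + 88.4 = 239.4→239, 56 + 169.15 = 225.15→225, 32 + 189.55 = 221.55→222) → #efe1de
89%: (151 + 92.56 = 243.56→244, 56 + 177.11 = 233.11→233, 32 + 198.47 = 230.47→230) → #f4e9e6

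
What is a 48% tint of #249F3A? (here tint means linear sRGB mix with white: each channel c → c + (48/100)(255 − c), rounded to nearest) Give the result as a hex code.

#8DCD99

#249F3A is rgb(36, 159, 58).
Per channel, c → c + 0.48(255 − c):
  R: 36 + 0.48×(255−36) = 36 + 105.12 = 141.12 → 141
  G: 159 + 0.48×(255−159) = 159 + 46.08 = 205.08 → 205
  B: 58 + 94.56 = 152.56 → 153
rgb(141, 205, 153) = #8DCD99.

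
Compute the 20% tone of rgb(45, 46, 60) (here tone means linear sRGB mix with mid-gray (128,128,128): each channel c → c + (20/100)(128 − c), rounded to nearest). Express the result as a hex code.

#3E3E4A

A 20% tone moves each channel 20% toward 128:
  R: 45 + 0.2×(128−45) = 45 + 16.6 = 61.6 → 62
  G: 46 + 16.4 = 62.4 → 62
  B: 60 + 0.2×(128−60) = 60 + 13.6 = 73.6 → 74
rgb(62, 62, 74) = #3E3E4A.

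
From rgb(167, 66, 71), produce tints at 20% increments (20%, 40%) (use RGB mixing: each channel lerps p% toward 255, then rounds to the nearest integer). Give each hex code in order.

20%: (167 + 17.6 = 184.6→185, 66 + 37.8 = 103.8→104, 71 + 36.8 = 107.8→108) → #b9686c
40%: (167 + 35.2 = 202.2→202, 66 + 75.6 = 141.6→142, 71 + 73.6 = 144.6→145) → #ca8e91

#b9686c, #ca8e91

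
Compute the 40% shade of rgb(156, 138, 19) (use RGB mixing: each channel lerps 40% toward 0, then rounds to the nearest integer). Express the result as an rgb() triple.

A 40% shade moves each channel 40% toward 0:
  R: 156 + 0.4×(0−156) = 156 − 62.4 = 93.6 → 94
  G: 138 + 0.4×(0−138) = 138 − 55.2 = 82.8 → 83
  B: 19 − 7.6 = 11.4 → 11

rgb(94, 83, 11)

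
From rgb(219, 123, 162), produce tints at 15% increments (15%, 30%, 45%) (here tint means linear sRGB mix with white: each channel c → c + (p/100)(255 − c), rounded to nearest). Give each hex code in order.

15%: (219 + 5.4 = 224.4→224, 123 + 19.8 = 142.8→143, 162 + 13.95 = 175.95→176) → #e08fb0
30%: (219 + 10.8 = 229.8→230, 123 + 39.6 = 162.6→163, 162 + 27.9 = 189.9→190) → #e6a3be
45%: (219 + 16.2 = 235.2→235, 123 + 59.4 = 182.4→182, 162 + 41.85 = 203.85→204) → #ebb6cc

#e08fb0, #e6a3be, #ebb6cc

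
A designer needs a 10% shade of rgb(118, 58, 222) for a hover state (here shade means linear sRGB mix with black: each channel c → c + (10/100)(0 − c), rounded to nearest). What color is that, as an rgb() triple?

rgb(106, 52, 200)

Per channel, c → c + 0.1(0 − c):
  R: 118 + 0.1×(0−118) = 118 − 11.8 = 106.2 → 106
  G: 58 + 0.1×(0−58) = 58 − 5.8 = 52.2 → 52
  B: 222 + 0.1×(0−222) = 222 − 22.2 = 199.8 → 200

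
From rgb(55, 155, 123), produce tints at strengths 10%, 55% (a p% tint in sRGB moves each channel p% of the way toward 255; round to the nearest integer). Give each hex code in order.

10%: (55 + 20 = 75→75, 155 + 10 = 165→165, 123 + 13.2 = 136.2→136) → #4BA588
55%: (55 + 110 = 165→165, 155 + 55 = 210→210, 123 + 72.6 = 195.6→196) → #A5D2C4

#4BA588, #A5D2C4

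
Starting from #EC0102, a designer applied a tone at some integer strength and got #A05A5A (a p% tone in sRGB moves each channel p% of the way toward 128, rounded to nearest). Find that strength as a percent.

#EC0102 is rgb(236, 1, 2); #A05A5A is rgb(160, 90, 90).
On the G channel (widest range): 90 ≈ 1 + (p/100)(128 − 1), so p ≈ 100×(90 − 1)/(128 − 1) = 8900/127 = 70.08.
p = 70 reproduces all three channels after rounding.

70%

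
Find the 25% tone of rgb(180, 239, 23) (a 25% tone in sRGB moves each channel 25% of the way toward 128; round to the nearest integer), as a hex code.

A 25% tone moves each channel 25% toward 128:
  R: 180 + 0.25×(128−180) = 180 − 13 = 167 → 167
  G: 239 + 0.25×(128−239) = 239 − 27.75 = 211.25 → 211
  B: 23 + 26.25 = 49.25 → 49
rgb(167, 211, 49) = #A7D331.

#A7D331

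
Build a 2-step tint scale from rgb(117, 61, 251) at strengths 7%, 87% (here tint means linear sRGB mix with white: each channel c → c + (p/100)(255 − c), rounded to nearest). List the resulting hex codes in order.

#7F4BFB, #EDE6FE

7%: (117 + 9.66 = 126.66→127, 61 + 13.58 = 74.58→75, 251→251) → #7F4BFB
87%: (117 + 120.06 = 237.06→237, 61 + 168.78 = 229.78→230, 251 + 3.48 = 254.48→254) → #EDE6FE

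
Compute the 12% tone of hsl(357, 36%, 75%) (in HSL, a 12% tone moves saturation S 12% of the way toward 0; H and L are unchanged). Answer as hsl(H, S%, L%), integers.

S moves 12% from 36 toward 0: 36 − 4.32 = 31.68 → 32.
H and L are unchanged.

hsl(357, 32%, 75%)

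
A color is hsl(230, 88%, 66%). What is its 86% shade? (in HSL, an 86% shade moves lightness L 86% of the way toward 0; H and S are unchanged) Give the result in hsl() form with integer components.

L moves 86% from 66 toward 0: 66 − 56.76 = 9.24 → 9.
H and S are unchanged.

hsl(230, 88%, 9%)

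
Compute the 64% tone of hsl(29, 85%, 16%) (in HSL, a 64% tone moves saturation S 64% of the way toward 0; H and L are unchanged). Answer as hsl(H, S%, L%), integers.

S moves 64% from 85 toward 0: 85 − 54.4 = 30.6 → 31.
H and L are unchanged.

hsl(29, 31%, 16%)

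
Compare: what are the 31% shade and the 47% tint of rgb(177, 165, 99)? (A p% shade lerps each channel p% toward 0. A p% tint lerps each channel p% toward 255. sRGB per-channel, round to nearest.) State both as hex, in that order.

#7a7244, #d6cfac

31% shade:
  R: 177 + 0.31×(0−177) = 177 − 54.87 = 122.13 → 122
  G: 165 − 51.15 = 113.85 → 114
  B: 99 + 0.31×(0−99) = 99 − 30.69 = 68.31 → 68
  → #7a7244
47% tint:
  R: 177 + 0.47×(255−177) = 177 + 36.66 = 213.66 → 214
  G: 165 + 42.3 = 207.3 → 207
  B: 99 + 0.47×(255−99) = 99 + 73.32 = 172.32 → 172
  → #d6cfac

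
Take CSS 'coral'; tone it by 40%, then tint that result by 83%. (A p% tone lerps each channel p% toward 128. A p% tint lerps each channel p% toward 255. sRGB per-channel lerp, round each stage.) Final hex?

CSS coral is rgb(255, 127, 80).
Per channel, c → c + 0.4(128 − c):
  R: 255 + 0.4×(128−255) = 255 − 50.8 = 204.2 → 204
  G: 127 + 0.4×(128−127) = 127 + 0.4 = 127.4 → 127
  B: 80 + 19.2 = 99.2 → 99
After the tone: rgb(204, 127, 99) = #cc7f63.
Per channel, c → c + 0.83(255 − c):
  R: 204 + 0.83×(255−204) = 204 + 42.33 = 246.33 → 246
  G: 127 + 0.83×(255−127) = 127 + 106.24 = 233.24 → 233
  B: 99 + 0.83×(255−99) = 99 + 129.48 = 228.48 → 228
rgb(246, 233, 228) = #f6e9e4.

#f6e9e4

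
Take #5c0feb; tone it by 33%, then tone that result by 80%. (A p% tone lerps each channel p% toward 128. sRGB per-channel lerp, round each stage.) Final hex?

#5c0feb is rgb(92, 15, 235).
Lerp each channel 33% toward 128:
  R: 92 + 0.33×(128−92) = 92 + 11.88 = 103.88 → 104
  G: 15 + 0.33×(128−15) = 15 + 37.29 = 52.29 → 52
  B: 235 + 0.33×(128−235) = 235 − 35.31 = 199.69 → 200
After the tone: rgb(104, 52, 200) = #6834c8.
Per channel, c → c + 0.8(128 − c):
  R: 104 + 0.8×(128−104) = 104 + 19.2 = 123.2 → 123
  G: 52 + 0.8×(128−52) = 52 + 60.8 = 112.8 → 113
  B: 200 + 0.8×(128−200) = 200 − 57.6 = 142.4 → 142
rgb(123, 113, 142) = #7b718e.

#7b718e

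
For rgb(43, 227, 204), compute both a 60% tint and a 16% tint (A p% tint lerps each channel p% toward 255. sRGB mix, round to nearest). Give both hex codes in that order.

#AAF4EB, #4DE7D4

60% tint:
  R: 43 + 0.6×(255−43) = 43 + 127.2 = 170.2 → 170
  G: 227 + 0.6×(255−227) = 227 + 16.8 = 243.8 → 244
  B: 204 + 30.6 = 234.6 → 235
  → #AAF4EB
16% tint:
  R: 43 + 0.16×(255−43) = 43 + 33.92 = 76.92 → 77
  G: 227 + 0.16×(255−227) = 227 + 4.48 = 231.48 → 231
  B: 204 + 8.16 = 212.16 → 212
  → #4DE7D4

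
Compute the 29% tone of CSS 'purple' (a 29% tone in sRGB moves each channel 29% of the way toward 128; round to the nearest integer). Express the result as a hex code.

#802580

CSS purple is rgb(128, 0, 128).
Per channel, c → c + 0.29(128 − c):
  R: 128 + 0.29×(128−128) = 128 + 0 = 128 → 128
  G: 0 + 37.12 = 37.12 → 37
  B: 128 + 0.29×(128−128) = 128 + 0 = 128 → 128
rgb(128, 37, 128) = #802580.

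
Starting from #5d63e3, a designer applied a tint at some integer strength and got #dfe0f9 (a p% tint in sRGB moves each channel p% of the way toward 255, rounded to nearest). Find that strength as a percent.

#5d63e3 is rgb(93, 99, 227); #dfe0f9 is rgb(223, 224, 249).
On the R channel (widest range): 223 ≈ 93 + (p/100)(255 − 93), so p ≈ 100×(223 − 93)/(255 − 93) = 13000/162 = 80.25.
p = 80 reproduces all three channels after rounding.

80%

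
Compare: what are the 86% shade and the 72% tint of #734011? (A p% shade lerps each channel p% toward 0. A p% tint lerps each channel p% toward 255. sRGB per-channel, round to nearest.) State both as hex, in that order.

#100902, #D8CABC

#734011 is rgb(115, 64, 17).
86% shade:
  R: 115 − 98.9 = 16.1 → 16
  G: 64 − 55.04 = 8.96 → 9
  B: 17 − 14.62 = 2.38 → 2
  → #100902
72% tint:
  R: 115 + 0.72×(255−115) = 115 + 100.8 = 215.8 → 216
  G: 64 + 0.72×(255−64) = 64 + 137.52 = 201.52 → 202
  B: 17 + 0.72×(255−17) = 17 + 171.36 = 188.36 → 188
  → #D8CABC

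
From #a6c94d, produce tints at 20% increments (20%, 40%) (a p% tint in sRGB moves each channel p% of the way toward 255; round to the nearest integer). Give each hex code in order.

#a6c94d is rgb(166, 201, 77).
20%: (166 + 17.8 = 183.8→184, 201 + 10.8 = 211.8→212, 77 + 35.6 = 112.6→113) → #b8d471
40%: (166 + 35.6 = 201.6→202, 201 + 21.6 = 222.6→223, 77 + 71.2 = 148.2→148) → #cadf94

#b8d471, #cadf94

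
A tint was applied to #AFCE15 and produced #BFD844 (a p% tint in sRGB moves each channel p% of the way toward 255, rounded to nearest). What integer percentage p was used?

20%

#AFCE15 is rgb(175, 206, 21); #BFD844 is rgb(191, 216, 68).
On the B channel (widest range): 68 ≈ 21 + (p/100)(255 − 21), so p ≈ 100×(68 − 21)/(255 − 21) = 4700/234 = 20.09.
p = 20 reproduces all three channels after rounding.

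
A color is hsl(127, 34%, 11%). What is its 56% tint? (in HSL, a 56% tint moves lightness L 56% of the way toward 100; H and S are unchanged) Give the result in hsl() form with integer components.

L moves 56% from 11 toward 100: 11 + 49.84 = 60.84 → 61.
H and S are unchanged.

hsl(127, 34%, 61%)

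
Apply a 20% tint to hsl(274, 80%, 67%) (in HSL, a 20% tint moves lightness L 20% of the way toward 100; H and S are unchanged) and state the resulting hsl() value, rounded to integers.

hsl(274, 80%, 74%)

L moves 20% from 67 toward 100: 67 + 6.6 = 73.6 → 74.
H and S are unchanged.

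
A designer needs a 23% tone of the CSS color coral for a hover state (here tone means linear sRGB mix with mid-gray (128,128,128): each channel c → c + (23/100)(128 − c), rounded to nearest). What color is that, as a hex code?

#E27F5B

CSS coral is rgb(255, 127, 80).
Lerp each channel 23% toward 128:
  R: 255 + 0.23×(128−255) = 255 − 29.21 = 225.79 → 226
  G: 127 + 0.23×(128−127) = 127 + 0.23 = 127.23 → 127
  B: 80 + 0.23×(128−80) = 80 + 11.04 = 91.04 → 91
rgb(226, 127, 91) = #E27F5B.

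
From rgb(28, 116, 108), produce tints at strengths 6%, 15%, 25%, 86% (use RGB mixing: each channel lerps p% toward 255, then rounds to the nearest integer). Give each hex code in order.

#2A7C75, #3E8982, #559791, #DFECEA

6%: (28 + 13.62 = 41.62→42, 116 + 8.34 = 124.34→124, 108 + 8.82 = 116.82→117) → #2A7C75
15%: (28 + 34.05 = 62.05→62, 116 + 20.85 = 136.85→137, 108 + 22.05 = 130.05→130) → #3E8982
25%: (28 + 56.75 = 84.75→85, 116 + 34.75 = 150.75→151, 108 + 36.75 = 144.75→145) → #559791
86%: (28 + 195.22 = 223.22→223, 116 + 119.54 = 235.54→236, 108 + 126.42 = 234.42→234) → #DFECEA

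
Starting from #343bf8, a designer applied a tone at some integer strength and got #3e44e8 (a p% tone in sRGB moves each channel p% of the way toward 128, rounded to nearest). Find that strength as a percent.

#343bf8 is rgb(52, 59, 248); #3e44e8 is rgb(62, 68, 232).
On the B channel (widest range): 232 ≈ 248 + (p/100)(128 − 248), so p ≈ 100×(232 − 248)/(128 − 248) = -1600/-120 = 13.33.
p = 13 reproduces all three channels after rounding.

13%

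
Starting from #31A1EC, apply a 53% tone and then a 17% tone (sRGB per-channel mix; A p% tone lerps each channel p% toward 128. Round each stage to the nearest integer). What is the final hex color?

#618DAA

#31A1EC is rgb(49, 161, 236).
Per channel, c → c + 0.53(128 − c):
  R: 49 + 41.87 = 90.87 → 91
  G: 161 + 0.53×(128−161) = 161 − 17.49 = 143.51 → 144
  B: 236 − 57.24 = 178.76 → 179
After the tone: rgb(91, 144, 179) = #5B90B3.
Lerp each channel 17% toward 128:
  R: 91 + 0.17×(128−91) = 91 + 6.29 = 97.29 → 97
  G: 144 + 0.17×(128−144) = 144 − 2.72 = 141.28 → 141
  B: 179 + 0.17×(128−179) = 179 − 8.67 = 170.33 → 170
rgb(97, 141, 170) = #618DAA.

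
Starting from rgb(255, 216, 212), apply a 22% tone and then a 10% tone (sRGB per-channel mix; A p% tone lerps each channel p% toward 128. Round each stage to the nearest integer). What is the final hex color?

A 22% tone moves each channel 22% toward 128:
  R: 255 − 27.94 = 227.06 → 227
  G: 216 + 0.22×(128−216) = 216 − 19.36 = 196.64 → 197
  B: 212 − 18.48 = 193.52 → 194
After the tone: rgb(227, 197, 194) = #e3c5c2.
Per channel, c → c + 0.1(128 − c):
  R: 227 − 9.9 = 217.1 → 217
  G: 197 + 0.1×(128−197) = 197 − 6.9 = 190.1 → 190
  B: 194 + 0.1×(128−194) = 194 − 6.6 = 187.4 → 187
rgb(217, 190, 187) = #d9bebb.

#d9bebb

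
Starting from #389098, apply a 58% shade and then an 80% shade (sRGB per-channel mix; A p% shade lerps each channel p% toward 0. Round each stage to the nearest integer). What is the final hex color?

#389098 is rgb(56, 144, 152).
Lerp each channel 58% toward 0:
  R: 56 + 0.58×(0−56) = 56 − 32.48 = 23.52 → 24
  G: 144 + 0.58×(0−144) = 144 − 83.52 = 60.48 → 60
  B: 152 + 0.58×(0−152) = 152 − 88.16 = 63.84 → 64
After the shade: rgb(24, 60, 64) = #183c40.
An 80% shade moves each channel 80% toward 0:
  R: 24 − 19.2 = 4.8 → 5
  G: 60 + 0.8×(0−60) = 60 − 48 = 12 → 12
  B: 64 − 51.2 = 12.8 → 13
rgb(5, 12, 13) = #050c0d.

#050c0d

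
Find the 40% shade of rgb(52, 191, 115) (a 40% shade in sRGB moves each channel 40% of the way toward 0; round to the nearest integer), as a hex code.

Per channel, c → c + 0.4(0 − c):
  R: 52 + 0.4×(0−52) = 52 − 20.8 = 31.2 → 31
  G: 191 − 76.4 = 114.6 → 115
  B: 115 + 0.4×(0−115) = 115 − 46 = 69 → 69
rgb(31, 115, 69) = #1f7345.

#1f7345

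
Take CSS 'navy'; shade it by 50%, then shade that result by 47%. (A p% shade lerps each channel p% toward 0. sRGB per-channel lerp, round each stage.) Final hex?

CSS navy is rgb(0, 0, 128).
A 50% shade moves each channel 50% toward 0:
  R: 0 + 0.5×(0−0) = 0 + 0 = 0 → 0
  G: 0 + 0.5×(0−0) = 0 + 0 = 0 → 0
  B: 128 + 0.5×(0−128) = 128 − 64 = 64 → 64
After the shade: rgb(0, 0, 64) = #000040.
Per channel, c → c + 0.47(0 − c):
  R: 0 + 0.47×(0−0) = 0 + 0 = 0 → 0
  G: 0 + 0.47×(0−0) = 0 + 0 = 0 → 0
  B: 64 + 0.47×(0−64) = 64 − 30.08 = 33.92 → 34
rgb(0, 0, 34) = #000022.

#000022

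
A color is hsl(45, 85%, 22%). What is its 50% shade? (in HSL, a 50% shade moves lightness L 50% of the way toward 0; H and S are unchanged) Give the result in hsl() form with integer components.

L moves 50% from 22 toward 0: 22 − 11 = 11 → 11.
H and S are unchanged.

hsl(45, 85%, 11%)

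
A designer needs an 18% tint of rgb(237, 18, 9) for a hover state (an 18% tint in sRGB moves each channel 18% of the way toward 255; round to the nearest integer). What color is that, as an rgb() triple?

rgb(240, 61, 53)

Per channel, c → c + 0.18(255 − c):
  R: 237 + 0.18×(255−237) = 237 + 3.24 = 240.24 → 240
  G: 18 + 0.18×(255−18) = 18 + 42.66 = 60.66 → 61
  B: 9 + 44.28 = 53.28 → 53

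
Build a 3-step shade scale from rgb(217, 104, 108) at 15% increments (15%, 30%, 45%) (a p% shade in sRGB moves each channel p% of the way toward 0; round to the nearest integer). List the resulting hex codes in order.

15%: (217 − 32.55 = 184.45→184, 104 − 15.6 = 88.4→88, 108 − 16.2 = 91.8→92) → #B8585C
30%: (217 − 65.1 = 151.9→152, 104 − 31.2 = 72.8→73, 108 − 32.4 = 75.6→76) → #98494C
45%: (217 − 97.65 = 119.35→119, 104 − 46.8 = 57.2→57, 108 − 48.6 = 59.4→59) → #77393B

#B8585C, #98494C, #77393B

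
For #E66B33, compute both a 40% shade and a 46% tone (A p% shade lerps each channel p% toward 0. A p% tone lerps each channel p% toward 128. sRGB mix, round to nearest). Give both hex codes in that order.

#E66B33 is rgb(230, 107, 51).
40% shade:
  R: 230 − 92 = 138 → 138
  G: 107 − 42.8 = 64.2 → 64
  B: 51 + 0.4×(0−51) = 51 − 20.4 = 30.6 → 31
  → #8A401F
46% tone:
  R: 230 − 46.92 = 183.08 → 183
  G: 107 + 9.66 = 116.66 → 117
  B: 51 + 0.46×(128−51) = 51 + 35.42 = 86.42 → 86
  → #B77556

#8A401F, #B77556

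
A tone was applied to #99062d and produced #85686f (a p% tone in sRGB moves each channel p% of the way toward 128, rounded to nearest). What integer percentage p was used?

80%

#99062d is rgb(153, 6, 45); #85686f is rgb(133, 104, 111).
On the G channel (widest range): 104 ≈ 6 + (p/100)(128 − 6), so p ≈ 100×(104 − 6)/(128 − 6) = 9800/122 = 80.33.
p = 80 reproduces all three channels after rounding.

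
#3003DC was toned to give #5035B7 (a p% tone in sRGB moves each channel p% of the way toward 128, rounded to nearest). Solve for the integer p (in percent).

40%

#3003DC is rgb(48, 3, 220); #5035B7 is rgb(80, 53, 183).
On the G channel (widest range): 53 ≈ 3 + (p/100)(128 − 3), so p ≈ 100×(53 − 3)/(128 − 3) = 5000/125 = 40.00.
p = 40 reproduces all three channels after rounding.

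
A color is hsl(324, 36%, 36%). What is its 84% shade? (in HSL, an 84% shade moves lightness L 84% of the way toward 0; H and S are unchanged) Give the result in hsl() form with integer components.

hsl(324, 36%, 6%)

L moves 84% from 36 toward 0: 36 − 30.24 = 5.76 → 6.
H and S are unchanged.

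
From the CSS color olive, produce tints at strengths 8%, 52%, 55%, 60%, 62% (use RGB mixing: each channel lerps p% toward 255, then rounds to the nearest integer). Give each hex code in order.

#8A8A14, #C2C285, #C6C68C, #CCCC99, #CFCF9E

CSS olive is rgb(128, 128, 0).
8%: (128 + 10.16 = 138.16→138, 128 + 10.16 = 138.16→138, 0 + 20.4 = 20.4→20) → #8A8A14
52%: (128 + 66.04 = 194.04→194, 128 + 66.04 = 194.04→194, 0 + 132.6 = 132.6→133) → #C2C285
55%: (128 + 69.85 = 197.85→198, 128 + 69.85 = 197.85→198, 0 + 140.25 = 140.25→140) → #C6C68C
60%: (128 + 76.2 = 204.2→204, 128 + 76.2 = 204.2→204, 0 + 153 = 153→153) → #CCCC99
62%: (128 + 78.74 = 206.74→207, 128 + 78.74 = 206.74→207, 0 + 158.1 = 158.1→158) → #CFCF9E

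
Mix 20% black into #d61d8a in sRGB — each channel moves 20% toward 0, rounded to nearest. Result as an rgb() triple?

#d61d8a is rgb(214, 29, 138).
A 20% shade moves each channel 20% toward 0:
  R: 214 − 42.8 = 171.2 → 171
  G: 29 + 0.2×(0−29) = 29 − 5.8 = 23.2 → 23
  B: 138 + 0.2×(0−138) = 138 − 27.6 = 110.4 → 110

rgb(171, 23, 110)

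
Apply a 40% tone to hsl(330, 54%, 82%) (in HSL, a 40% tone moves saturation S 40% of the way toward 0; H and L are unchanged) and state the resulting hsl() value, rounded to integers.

S moves 40% from 54 toward 0: 54 − 21.6 = 32.4 → 32.
H and L are unchanged.

hsl(330, 32%, 82%)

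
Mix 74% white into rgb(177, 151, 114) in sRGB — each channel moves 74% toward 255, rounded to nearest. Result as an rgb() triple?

rgb(235, 228, 218)

Lerp each channel 74% toward 255:
  R: 177 + 0.74×(255−177) = 177 + 57.72 = 234.72 → 235
  G: 151 + 0.74×(255−151) = 151 + 76.96 = 227.96 → 228
  B: 114 + 104.34 = 218.34 → 218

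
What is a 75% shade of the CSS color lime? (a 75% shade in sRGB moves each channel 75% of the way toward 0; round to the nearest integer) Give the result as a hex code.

CSS lime is rgb(0, 255, 0).
Per channel, c → c + 0.75(0 − c):
  R: 0 + 0.75×(0−0) = 0 + 0 = 0 → 0
  G: 255 − 191.25 = 63.75 → 64
  B: 0 + 0.75×(0−0) = 0 + 0 = 0 → 0
rgb(0, 64, 0) = #004000.

#004000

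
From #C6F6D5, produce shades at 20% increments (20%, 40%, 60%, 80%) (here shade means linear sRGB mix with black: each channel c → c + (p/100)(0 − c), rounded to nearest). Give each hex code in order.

#9EC5AA, #779480, #4F6255, #28312B

#C6F6D5 is rgb(198, 246, 213).
20%: (198 − 39.6 = 158.4→158, 246 − 49.2 = 196.8→197, 213 − 42.6 = 170.4→170) → #9EC5AA
40%: (198 − 79.2 = 118.8→119, 246 − 98.4 = 147.6→148, 213 − 85.2 = 127.8→128) → #779480
60%: (198 − 118.8 = 79.2→79, 246 − 147.6 = 98.4→98, 213 − 127.8 = 85.2→85) → #4F6255
80%: (198 − 158.4 = 39.6→40, 246 − 196.8 = 49.2→49, 213 − 170.4 = 42.6→43) → #28312B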